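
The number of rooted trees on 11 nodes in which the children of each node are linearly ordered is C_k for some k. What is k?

10

Rooted ordered (plane) trees on m nodes have m−1 edges and are counted by C_{m−1}; m = 11 gives C_10.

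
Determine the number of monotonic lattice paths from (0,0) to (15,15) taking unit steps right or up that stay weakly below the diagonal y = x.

Sub-diagonal monotone paths from (0,0) to (15,15) biject with Dyck paths of semilength 15, giving C_15.
C_15 = C(30,15)/16 = 155117520/16 = 9694845.

9694845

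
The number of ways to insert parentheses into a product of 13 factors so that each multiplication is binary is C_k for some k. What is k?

12

Parenthesizations of m factors correspond to full binary trees with m leaves, counted by C_{m−1}; m = 13 gives C_12.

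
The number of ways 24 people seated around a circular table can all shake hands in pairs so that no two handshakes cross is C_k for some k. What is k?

With 24 = 2·12 people, non-crossing handshake pairings are non-crossing perfect matchings on a circle, counted by C_12.

12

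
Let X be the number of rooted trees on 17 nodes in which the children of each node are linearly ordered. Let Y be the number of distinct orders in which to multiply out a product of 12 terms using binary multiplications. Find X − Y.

35298884

Rooted ordered (plane) trees on m nodes have m−1 edges and are counted by C_{m−1}; m = 17 gives C_16. So X = C_16 = 35357670.
Parenthesizations of m factors correspond to full binary trees with m leaves, counted by C_{m−1}; m = 12 gives C_11. So Y = C_11 = 58786.
X − Y = 35357670 − 58786 = 35298884.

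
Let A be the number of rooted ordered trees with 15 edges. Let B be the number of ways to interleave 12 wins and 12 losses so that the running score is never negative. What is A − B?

9486833

A rooted plane tree with 15 edges has 16 nodes, and the count is C_15. So A = C_15 = 9694845.
Ballot sequences with n votes each where one side never trails are Dyck words, counted by C_n; here n = 12. So B = C_12 = 208012.
A − B = 9694845 − 208012 = 9486833.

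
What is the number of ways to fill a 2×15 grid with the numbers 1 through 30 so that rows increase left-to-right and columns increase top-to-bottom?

Standard Young tableaux of shape 2×n are counted by C_n; here n = 15.
C_15 = 9694845.

9694845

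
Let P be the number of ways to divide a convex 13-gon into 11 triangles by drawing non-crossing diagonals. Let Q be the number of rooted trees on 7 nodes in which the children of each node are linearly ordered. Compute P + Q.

A convex 13-gon is triangulated into 11 triangles, and the number of such triangulations is the Catalan number C_{13−2} = C_11. So P = C_11 = 58786.
Rooted ordered (plane) trees on m nodes have m−1 edges and are counted by C_{m−1}; m = 7 gives C_6. So Q = C_6 = 132.
P + Q = 58786 + 132 = 58918.

58918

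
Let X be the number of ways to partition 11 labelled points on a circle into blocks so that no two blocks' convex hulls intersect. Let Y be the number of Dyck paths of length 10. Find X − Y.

58744

The non-crossing partitions of [11] form a lattice of size C_11. So X = C_11 = 58786.
Paths of 5 up- and 5 down-steps that never dip below the axis are Dyck paths; their count is C_5. So Y = C_5 = 42.
X − Y = 58786 − 42 = 58744.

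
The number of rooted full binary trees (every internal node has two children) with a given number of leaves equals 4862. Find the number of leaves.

10

Full binary trees with L leaves are counted by C_{L−1}. The Catalan number equal to 4862 is C_9.
So the index is 9, and the number of leaves is 9 + 1 = 10.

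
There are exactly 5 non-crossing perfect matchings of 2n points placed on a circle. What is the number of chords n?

Non-crossing pairings of 2n points on a circle are counted by C_n. The Catalan number equal to 5 is C_3.

3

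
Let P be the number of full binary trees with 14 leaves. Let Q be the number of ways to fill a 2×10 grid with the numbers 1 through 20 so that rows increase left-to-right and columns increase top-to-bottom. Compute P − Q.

Full binary trees with 14 leaves have 14−1 = 13 internal nodes, so there are C_13 of them. So P = C_13 = 742900.
By the hook-length formula (or a Dyck-path bijection), SYT of shape 2×10 number C_10. So Q = C_10 = 16796.
P − Q = 742900 − 16796 = 726104.

726104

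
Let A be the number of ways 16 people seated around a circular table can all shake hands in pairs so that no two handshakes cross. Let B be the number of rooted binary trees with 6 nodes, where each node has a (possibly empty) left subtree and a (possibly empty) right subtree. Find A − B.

1298

With 16 = 2·8 people, non-crossing handshake pairings are non-crossing perfect matchings on a circle, counted by C_8. So A = C_8 = 1430.
Binary trees (left/right distinguished) on n nodes are counted by C_n; here n = 6. So B = C_6 = 132.
A − B = 1430 − 132 = 1298.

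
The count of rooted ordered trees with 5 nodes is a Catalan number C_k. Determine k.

4

A rooted plane tree on 5 nodes has 4 edges, and such trees are counted by C_4.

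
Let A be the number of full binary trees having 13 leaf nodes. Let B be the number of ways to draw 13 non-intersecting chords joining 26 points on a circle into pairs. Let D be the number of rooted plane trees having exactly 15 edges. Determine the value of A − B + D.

9159957

A full binary tree with L leaves has L−1 internal nodes and is counted by C_{L−1}; L = 13 gives C_12. So A = C_12 = 208012.
Pairing 26 circle points by 13 non-crossing chords gives C_13 matchings. So B = C_13 = 742900.
Rooted ordered trees with n edges are counted by C_n; here n = 15. So D = C_15 = 9694845.
A − B + D = 208012 − 742900 + 9694845 = 9159957.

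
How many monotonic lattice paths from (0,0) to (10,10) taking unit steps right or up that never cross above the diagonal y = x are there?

Monotone paths in an n×n grid that stay weakly below the diagonal are counted by C_n; here n = 10.
C_10 = C(20,10)/11 = 184756/11 = 16796.

16796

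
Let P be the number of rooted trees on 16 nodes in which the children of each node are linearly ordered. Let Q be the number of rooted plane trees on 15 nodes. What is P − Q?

7020405

Rooted ordered (plane) trees on m nodes have m−1 edges and are counted by C_{m−1}; m = 16 gives C_15. So P = C_15 = 9694845.
Rooted ordered (plane) trees on m nodes have m−1 edges and are counted by C_{m−1}; m = 15 gives C_14. So Q = C_14 = 2674440.
P − Q = 9694845 − 2674440 = 7020405.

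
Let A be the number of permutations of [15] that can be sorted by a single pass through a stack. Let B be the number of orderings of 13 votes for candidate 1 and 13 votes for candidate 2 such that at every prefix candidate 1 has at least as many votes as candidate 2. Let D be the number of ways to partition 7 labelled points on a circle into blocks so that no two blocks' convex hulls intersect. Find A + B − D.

Stack-sortable permutations are exactly the 231-avoiding ones, counted by C_n; here n = 15. So A = C_15 = 9694845.
Ballot sequences with n votes each where one side never trails are Dyck words, counted by C_n; here n = 13. So B = C_13 = 742900.
Non-crossing partitions of an n-element set are counted by C_n; here n = 7. So D = C_7 = 429.
A + B − D = 9694845 + 742900 − 429 = 10437316.

10437316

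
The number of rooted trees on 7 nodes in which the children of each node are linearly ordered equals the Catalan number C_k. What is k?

6

Rooted ordered (plane) trees on m nodes have m−1 edges and are counted by C_{m−1}; m = 7 gives C_6.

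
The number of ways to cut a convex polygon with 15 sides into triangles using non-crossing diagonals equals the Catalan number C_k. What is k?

13

A convex 15-gon is triangulated into 13 triangles, and the number of such triangulations is the Catalan number C_{15−2} = C_13.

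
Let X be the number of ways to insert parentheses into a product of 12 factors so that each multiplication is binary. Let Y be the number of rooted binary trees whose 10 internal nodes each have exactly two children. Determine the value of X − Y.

Parenthesizations of m factors correspond to full binary trees with m leaves, counted by C_{m−1}; m = 12 gives C_11. So X = C_11 = 58786.
Full binary trees with n internal nodes are counted by C_n; here n = 10. So Y = C_10 = 16796.
X − Y = 58786 − 16796 = 41990.

41990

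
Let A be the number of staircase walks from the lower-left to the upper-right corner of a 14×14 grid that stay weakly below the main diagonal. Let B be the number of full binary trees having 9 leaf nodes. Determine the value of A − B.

2673010

Sub-diagonal monotone paths from (0,0) to (14,14) biject with Dyck paths of semilength 14, giving C_14. So A = C_14 = 2674440.
A full binary tree with L leaves has L−1 internal nodes and is counted by C_{L−1}; L = 9 gives C_8. So B = C_8 = 1430.
A − B = 2674440 − 1430 = 2673010.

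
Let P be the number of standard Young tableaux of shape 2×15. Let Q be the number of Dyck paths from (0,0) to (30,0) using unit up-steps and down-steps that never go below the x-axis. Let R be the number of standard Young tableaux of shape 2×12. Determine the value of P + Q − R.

By the hook-length formula (or a Dyck-path bijection), SYT of shape 2×15 number C_15. So P = C_15 = 9694845.
A Dyck path with 15 up-steps and 15 down-steps has semilength 15, so there are C_15 of them. So Q = C_15 = 9694845.
By the hook-length formula (or a Dyck-path bijection), SYT of shape 2×12 number C_12. So R = C_12 = 208012.
P + Q − R = 9694845 + 9694845 − 208012 = 19181678.

19181678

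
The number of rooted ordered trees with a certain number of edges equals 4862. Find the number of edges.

Rooted ordered trees with n edges are counted by C_n; 4862 = C_9.

9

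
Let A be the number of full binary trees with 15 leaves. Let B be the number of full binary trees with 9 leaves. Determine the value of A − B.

2673010

A full binary tree with L leaves has L−1 internal nodes and is counted by C_{L−1}; L = 15 gives C_14. So A = C_14 = 2674440.
A full binary tree with L leaves has L−1 internal nodes and is counted by C_{L−1}; L = 9 gives C_8. So B = C_8 = 1430.
A − B = 2674440 − 1430 = 2673010.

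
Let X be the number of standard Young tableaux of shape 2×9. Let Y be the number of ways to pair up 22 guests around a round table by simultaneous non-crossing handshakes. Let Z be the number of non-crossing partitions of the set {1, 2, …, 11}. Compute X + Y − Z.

4862

By the hook-length formula (or a Dyck-path bijection), SYT of shape 2×9 number C_9. So X = C_9 = 4862.
With 22 = 2·11 people, non-crossing handshake pairings are non-crossing perfect matchings on a circle, counted by C_11. So Y = C_11 = 58786.
Non-crossing partitions of an n-element set are counted by C_n; here n = 11. So Z = C_11 = 58786.
X + Y − Z = 4862 + 58786 − 58786 = 4862.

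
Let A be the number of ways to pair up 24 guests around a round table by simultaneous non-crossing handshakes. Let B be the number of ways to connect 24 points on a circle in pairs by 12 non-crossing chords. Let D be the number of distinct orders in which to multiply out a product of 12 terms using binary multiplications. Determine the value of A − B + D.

58786

Non-crossing handshake pairings of 2n people are counted by C_n; 24 people gives n = 12. So A = C_12 = 208012.
Non-crossing perfect matchings of 2n points on a circle are counted by C_n; with 24 points, n = 12. So B = C_12 = 208012.
Bracketing 12 factors into binary products is counted by C_{12−1} = C_11. So D = C_11 = 58786.
A − B + D = 208012 − 208012 + 58786 = 58786.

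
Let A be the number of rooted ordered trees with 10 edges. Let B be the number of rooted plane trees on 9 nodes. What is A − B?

A rooted plane tree with 10 edges has 11 nodes, and the count is C_10. So A = C_10 = 16796.
Rooted ordered (plane) trees on m nodes have m−1 edges and are counted by C_{m−1}; m = 9 gives C_8. So B = C_8 = 1430.
A − B = 16796 − 1430 = 15366.

15366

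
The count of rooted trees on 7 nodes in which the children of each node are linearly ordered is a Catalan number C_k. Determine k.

Rooted ordered (plane) trees on m nodes have m−1 edges and are counted by C_{m−1}; m = 7 gives C_6.

6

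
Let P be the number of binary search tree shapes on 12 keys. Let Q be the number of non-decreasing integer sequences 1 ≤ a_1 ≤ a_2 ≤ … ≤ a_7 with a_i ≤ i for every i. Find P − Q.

207583

There are C_n binary search tree shapes on n keys; with n = 12 that is C_12. So P = C_12 = 208012.
Such sub-staircase sequences of length n are counted by C_n; here n = 7. So Q = C_7 = 429.
P − Q = 208012 − 429 = 207583.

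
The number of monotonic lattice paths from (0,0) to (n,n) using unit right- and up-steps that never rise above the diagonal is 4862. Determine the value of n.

9

Such diagonal-avoiding paths in an n×n grid are counted by C_n. Since C_9 = 4862, the index is 9.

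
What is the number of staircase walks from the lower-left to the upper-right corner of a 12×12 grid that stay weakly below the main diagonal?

Monotone paths in an n×n grid that stay weakly below the diagonal are counted by C_n; here n = 12.
C_12 = C(24,12)/13 = 2704156/13 = 208012.

208012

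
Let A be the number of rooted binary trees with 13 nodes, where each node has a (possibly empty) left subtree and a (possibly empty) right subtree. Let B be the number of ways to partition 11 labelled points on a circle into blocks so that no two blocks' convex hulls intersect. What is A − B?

Binary trees (left/right distinguished) on n nodes are counted by C_n; here n = 13. So A = C_13 = 742900.
Non-crossing partitions of an n-element set are counted by C_n; here n = 11. So B = C_11 = 58786.
A − B = 742900 − 58786 = 684114.

684114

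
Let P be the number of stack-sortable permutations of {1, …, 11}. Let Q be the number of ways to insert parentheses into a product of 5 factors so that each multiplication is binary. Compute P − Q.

Stack-sortable permutations are exactly the 231-avoiding ones, counted by C_n; here n = 11. So P = C_11 = 58786.
Parenthesizations of m factors correspond to full binary trees with m leaves, counted by C_{m−1}; m = 5 gives C_4. So Q = C_4 = 14.
P − Q = 58786 − 14 = 58772.

58772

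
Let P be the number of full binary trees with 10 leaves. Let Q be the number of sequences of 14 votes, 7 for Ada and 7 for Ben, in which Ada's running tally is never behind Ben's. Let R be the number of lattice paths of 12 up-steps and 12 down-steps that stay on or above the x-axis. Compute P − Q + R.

212445

Full binary trees with 10 leaves have 10−1 = 9 internal nodes, so there are C_9 of them. So P = C_9 = 4862.
Ballot sequences with n votes each where one side never trails are Dyck words, counted by C_n; here n = 7. So Q = C_7 = 429.
Dyck paths of semilength n (length 2n) are counted by C_n; here n = 12. So R = C_12 = 208012.
P − Q + R = 4862 − 429 + 208012 = 212445.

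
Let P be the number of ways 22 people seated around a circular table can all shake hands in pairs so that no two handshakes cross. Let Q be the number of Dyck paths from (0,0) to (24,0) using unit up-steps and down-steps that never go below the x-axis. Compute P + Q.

Non-crossing handshake pairings of 2n people are counted by C_n; 22 people gives n = 11. So P = C_11 = 58786.
Dyck paths of semilength n (length 2n) are counted by C_n; here n = 12. So Q = C_12 = 208012.
P + Q = 58786 + 208012 = 266798.

266798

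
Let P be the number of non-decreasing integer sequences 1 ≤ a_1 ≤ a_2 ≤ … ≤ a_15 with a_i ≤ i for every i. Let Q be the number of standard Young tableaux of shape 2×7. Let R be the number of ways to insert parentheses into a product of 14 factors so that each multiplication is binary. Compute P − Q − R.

8951516

Such sub-staircase sequences of length n are counted by C_n; here n = 15. So P = C_15 = 9694845.
Standard Young tableaux of shape 2×n are counted by C_n; here n = 7. So Q = C_7 = 429.
Parenthesizations of m factors correspond to full binary trees with m leaves, counted by C_{m−1}; m = 14 gives C_13. So R = C_13 = 742900.
P − Q − R = 9694845 − 429 − 742900 = 8951516.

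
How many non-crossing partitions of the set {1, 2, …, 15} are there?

9694845

Non-crossing partitions of an n-element set are counted by C_n; here n = 15.
C_15 = C(30,15)/16 = 155117520/16 = 9694845.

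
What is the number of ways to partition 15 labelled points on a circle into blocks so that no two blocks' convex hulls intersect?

9694845

The non-crossing partitions of [15] form a lattice of size C_15.
C_15 = C(30,15)/16 = 155117520/16 = 9694845.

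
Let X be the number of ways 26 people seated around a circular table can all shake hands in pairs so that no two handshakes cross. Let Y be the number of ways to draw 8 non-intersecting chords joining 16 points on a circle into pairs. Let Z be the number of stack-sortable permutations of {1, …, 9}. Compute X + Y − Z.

739468

Non-crossing handshake pairings of 2n people are counted by C_n; 26 people gives n = 13. So X = C_13 = 742900.
Pairing 16 circle points by 8 non-crossing chords gives C_8 matchings. So Y = C_8 = 1430.
By Knuth's characterisation, the stack-sortable permutations of length 9 are the 231-avoiders, numbering C_9. So Z = C_9 = 4862.
X + Y − Z = 742900 + 1430 − 4862 = 739468.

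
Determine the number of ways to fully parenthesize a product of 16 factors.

Ways to associate a product of 16 factors correspond to binary trees on 16 leaves, so the count is C_15.
C_15 = C_14 · 2(2·14+1)/(14+2) = 2674440 · 58/16 = 9694845.

9694845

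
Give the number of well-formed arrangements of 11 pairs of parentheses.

58786

With 11 pairs the number of balanced bracket strings is the Catalan number C_11.
C_11 = C(22,11)/12 = 705432/12 = 58786.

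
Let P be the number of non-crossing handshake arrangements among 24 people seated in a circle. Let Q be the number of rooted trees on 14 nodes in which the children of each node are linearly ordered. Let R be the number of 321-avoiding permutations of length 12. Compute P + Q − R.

742900

Non-crossing handshake pairings of 2n people are counted by C_n; 24 people gives n = 12. So P = C_12 = 208012.
Rooted ordered (plane) trees on m nodes have m−1 edges and are counted by C_{m−1}; m = 14 gives C_13. So Q = C_13 = 742900.
For any fixed pattern of length 3, the pattern-avoiding permutations of [12] number C_12. So R = C_12 = 208012.
P + Q − R = 208012 + 742900 − 208012 = 742900.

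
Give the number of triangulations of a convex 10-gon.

Triangulations of a convex m-gon are counted by C_{m−2}; with m = 10 this is C_8.
C_8 = 1430.

1430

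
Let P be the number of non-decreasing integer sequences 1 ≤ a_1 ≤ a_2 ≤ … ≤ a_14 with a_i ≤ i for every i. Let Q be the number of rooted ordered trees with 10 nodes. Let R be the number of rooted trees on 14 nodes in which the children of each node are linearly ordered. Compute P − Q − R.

Weakly increasing sequences with a_i ≤ i biject with Dyck paths of semilength 14, so there are C_14. So P = C_14 = 2674440.
Rooted ordered (plane) trees on m nodes have m−1 edges and are counted by C_{m−1}; m = 10 gives C_9. So Q = C_9 = 4862.
A rooted plane tree on 14 nodes has 13 edges, and such trees are counted by C_13. So R = C_13 = 742900.
P − Q − R = 2674440 − 4862 − 742900 = 1926678.

1926678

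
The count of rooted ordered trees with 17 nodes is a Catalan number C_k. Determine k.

16

A rooted plane tree on 17 nodes has 16 edges, and such trees are counted by C_16.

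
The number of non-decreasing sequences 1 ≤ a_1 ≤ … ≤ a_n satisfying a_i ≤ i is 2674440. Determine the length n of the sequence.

14

Such sub-staircase sequences of length n are counted by C_n, and C_14 = 2674440.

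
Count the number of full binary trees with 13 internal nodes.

742900

The number of full binary trees on 13 internal nodes is the Catalan number C_13.
C_13 = C(26,13)/14 = 10400600/14 = 742900.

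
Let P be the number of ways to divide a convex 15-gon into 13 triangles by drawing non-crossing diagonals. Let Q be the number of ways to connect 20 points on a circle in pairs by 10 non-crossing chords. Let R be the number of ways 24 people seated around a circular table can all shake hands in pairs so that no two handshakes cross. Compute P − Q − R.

518092

A convex 15-gon is triangulated into 13 triangles, and the number of such triangulations is the Catalan number C_{15−2} = C_13. So P = C_13 = 742900.
Non-crossing perfect matchings of 2n points on a circle are counted by C_n; with 20 points, n = 10. So Q = C_10 = 16796.
With 24 = 2·12 people, non-crossing handshake pairings are non-crossing perfect matchings on a circle, counted by C_12. So R = C_12 = 208012.
P − Q − R = 742900 − 16796 − 208012 = 518092.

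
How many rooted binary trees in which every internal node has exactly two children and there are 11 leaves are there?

16796

A full binary tree with L leaves has L−1 internal nodes and is counted by C_{L−1}; L = 11 gives C_10.
C_10 = C_9 · 2(2·9+1)/(9+2) = 4862 · 38/11 = 16796.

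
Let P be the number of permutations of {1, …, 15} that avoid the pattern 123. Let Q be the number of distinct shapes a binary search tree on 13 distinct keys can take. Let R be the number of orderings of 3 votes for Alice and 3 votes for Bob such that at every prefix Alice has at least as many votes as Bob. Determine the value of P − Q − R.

For any fixed pattern of length 3, the pattern-avoiding permutations of [15] number C_15. So P = C_15 = 9694845.
Rooted binary trees with 13 nodes (each child slot possibly empty) number C_13. So Q = C_13 = 742900.
Ballot sequences with n votes each where one side never trails are Dyck words, counted by C_n; here n = 3. So R = C_3 = 5.
P − Q − R = 9694845 − 742900 − 5 = 8951940.

8951940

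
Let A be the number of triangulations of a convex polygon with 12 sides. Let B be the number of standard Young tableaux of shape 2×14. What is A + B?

The number of triangulations of a 12-gon is the Catalan number C_10 (index = sides − 2). So A = C_10 = 16796.
Standard Young tableaux of shape 2×n are counted by C_n; here n = 14. So B = C_14 = 2674440.
A + B = 16796 + 2674440 = 2691236.

2691236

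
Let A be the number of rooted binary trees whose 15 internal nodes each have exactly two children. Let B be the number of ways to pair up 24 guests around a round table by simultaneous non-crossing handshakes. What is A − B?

9486833

The number of full binary trees on 15 internal nodes is the Catalan number C_15. So A = C_15 = 9694845.
Non-crossing handshake pairings of 2n people are counted by C_n; 24 people gives n = 12. So B = C_12 = 208012.
A − B = 9694845 − 208012 = 9486833.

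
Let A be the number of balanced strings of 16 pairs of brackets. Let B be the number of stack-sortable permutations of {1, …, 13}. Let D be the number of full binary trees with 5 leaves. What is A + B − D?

36100556

Balanced strings of n pairs of brackets are counted by C_n; here n = 16. So A = C_16 = 35357670.
By Knuth's characterisation, the stack-sortable permutations of length 13 are the 231-avoiders, numbering C_13. So B = C_13 = 742900.
A full binary tree with L leaves has L−1 internal nodes and is counted by C_{L−1}; L = 5 gives C_4. So D = C_4 = 14.
A + B − D = 35357670 + 742900 − 14 = 36100556.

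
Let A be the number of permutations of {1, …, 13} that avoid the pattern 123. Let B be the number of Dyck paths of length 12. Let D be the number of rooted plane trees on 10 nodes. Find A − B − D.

737906

Permutations of [n] avoiding any single length-3 pattern are counted by C_n; here n = 13. So A = C_13 = 742900.
A Dyck path with 6 up-steps and 6 down-steps has semilength 6, so there are C_6 of them. So B = C_6 = 132.
A rooted plane tree on 10 nodes has 9 edges, and such trees are counted by C_9. So D = C_9 = 4862.
A − B − D = 742900 − 132 − 4862 = 737906.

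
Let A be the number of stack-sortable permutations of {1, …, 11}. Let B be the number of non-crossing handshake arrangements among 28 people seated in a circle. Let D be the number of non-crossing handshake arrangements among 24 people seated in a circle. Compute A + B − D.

Stack-sortable permutations are exactly the 231-avoiding ones, counted by C_n; here n = 11. So A = C_11 = 58786.
With 28 = 2·14 people, non-crossing handshake pairings are non-crossing perfect matchings on a circle, counted by C_14. So B = C_14 = 2674440.
Non-crossing handshake pairings of 2n people are counted by C_n; 24 people gives n = 12. So D = C_12 = 208012.
A + B − D = 58786 + 2674440 − 208012 = 2525214.

2525214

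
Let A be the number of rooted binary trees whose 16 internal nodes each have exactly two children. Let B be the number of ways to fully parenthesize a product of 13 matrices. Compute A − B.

35149658

Full binary trees with n internal nodes are counted by C_n; here n = 16. So A = C_16 = 35357670.
Ways to associate a product of 13 factors correspond to binary trees on 13 leaves, so the count is C_12. So B = C_12 = 208012.
A − B = 35357670 − 208012 = 35149658.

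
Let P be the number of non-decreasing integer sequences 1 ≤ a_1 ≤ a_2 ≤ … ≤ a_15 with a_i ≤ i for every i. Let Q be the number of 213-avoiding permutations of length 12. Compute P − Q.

9486833

Such sub-staircase sequences of length n are counted by C_n; here n = 15. So P = C_15 = 9694845.
For any fixed pattern of length 3, the pattern-avoiding permutations of [12] number C_12. So Q = C_12 = 208012.
P − Q = 9694845 − 208012 = 9486833.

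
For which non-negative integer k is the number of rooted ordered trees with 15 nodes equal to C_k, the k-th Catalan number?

A rooted plane tree on 15 nodes has 14 edges, and such trees are counted by C_14.

14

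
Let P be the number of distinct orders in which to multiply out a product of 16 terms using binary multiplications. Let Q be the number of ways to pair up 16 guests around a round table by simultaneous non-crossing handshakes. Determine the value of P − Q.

9693415

Parenthesizations of m factors correspond to full binary trees with m leaves, counted by C_{m−1}; m = 16 gives C_15. So P = C_15 = 9694845.
With 16 = 2·8 people, non-crossing handshake pairings are non-crossing perfect matchings on a circle, counted by C_8. So Q = C_8 = 1430.
P − Q = 9694845 − 1430 = 9693415.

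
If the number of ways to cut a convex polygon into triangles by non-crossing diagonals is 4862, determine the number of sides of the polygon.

11

Triangulations of a convex m-gon are counted by C_{m−2}. The Catalan number equal to 4862 is C_9.
So m − 2 = 9, giving m = 11 sides.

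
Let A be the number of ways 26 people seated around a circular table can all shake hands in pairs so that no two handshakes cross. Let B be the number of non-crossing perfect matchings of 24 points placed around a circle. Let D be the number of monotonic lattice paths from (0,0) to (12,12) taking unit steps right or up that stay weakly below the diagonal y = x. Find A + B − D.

Non-crossing handshake pairings of 2n people are counted by C_n; 26 people gives n = 13. So A = C_13 = 742900.
Non-crossing perfect matchings of 2n points on a circle are counted by C_n; with 24 points, n = 12. So B = C_12 = 208012.
Monotone paths in an n×n grid that stay weakly below the diagonal are counted by C_n; here n = 12. So D = C_12 = 208012.
A + B − D = 742900 + 208012 − 208012 = 742900.

742900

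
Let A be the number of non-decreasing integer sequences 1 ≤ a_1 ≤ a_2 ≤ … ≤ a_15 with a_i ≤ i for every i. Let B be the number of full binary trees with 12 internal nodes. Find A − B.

9486833

Such sub-staircase sequences of length n are counted by C_n; here n = 15. So A = C_15 = 9694845.
Full binary trees with n internal nodes are counted by C_n; here n = 12. So B = C_12 = 208012.
A − B = 9694845 − 208012 = 9486833.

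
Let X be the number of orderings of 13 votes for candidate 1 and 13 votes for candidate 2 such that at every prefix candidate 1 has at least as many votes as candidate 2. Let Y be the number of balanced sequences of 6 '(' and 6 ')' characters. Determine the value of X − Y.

742768

Reading a vote for the leader as '(' and for the other as ')' turns such a sequence into a balanced string of 13 pairs, so the count is C_13. So X = C_13 = 742900.
A balanced arrangement of 6 bracket pairs is a Dyck word of semilength 6, so the count is C_6. So Y = C_6 = 132.
X − Y = 742900 − 132 = 742768.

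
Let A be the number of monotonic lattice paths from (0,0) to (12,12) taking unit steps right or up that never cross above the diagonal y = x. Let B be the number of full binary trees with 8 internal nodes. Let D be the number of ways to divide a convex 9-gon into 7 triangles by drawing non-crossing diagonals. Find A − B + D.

Sub-diagonal monotone paths from (0,0) to (12,12) biject with Dyck paths of semilength 12, giving C_12. So A = C_12 = 208012.
Full binary trees with n internal nodes are counted by C_n; here n = 8. So B = C_8 = 1430.
A convex 9-gon is triangulated into 7 triangles, and the number of such triangulations is the Catalan number C_{9−2} = C_7. So D = C_7 = 429.
A − B + D = 208012 − 1430 + 429 = 207011.

207011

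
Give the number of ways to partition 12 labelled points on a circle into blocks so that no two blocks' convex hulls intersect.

208012

Non-crossing partitions of an n-element set are counted by C_n; here n = 12.
C_12 = 208012.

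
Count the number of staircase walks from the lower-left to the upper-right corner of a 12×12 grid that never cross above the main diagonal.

208012

Sub-diagonal monotone paths from (0,0) to (12,12) biject with Dyck paths of semilength 12, giving C_12.
C_12 = 208012.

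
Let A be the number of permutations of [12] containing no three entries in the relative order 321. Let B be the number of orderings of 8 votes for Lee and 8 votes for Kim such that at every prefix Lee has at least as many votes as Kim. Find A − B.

Permutations of [n] avoiding any single length-3 pattern are counted by C_n; here n = 12. So A = C_12 = 208012.
Reading a vote for the leader as '(' and for the other as ')' turns such a sequence into a balanced string of 8 pairs, so the count is C_8. So B = C_8 = 1430.
A − B = 208012 − 1430 = 206582.

206582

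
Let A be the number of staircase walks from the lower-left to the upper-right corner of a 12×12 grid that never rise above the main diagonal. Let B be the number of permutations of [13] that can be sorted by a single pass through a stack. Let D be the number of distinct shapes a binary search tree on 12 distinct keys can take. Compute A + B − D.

Monotone paths in an n×n grid that stay weakly below the diagonal are counted by C_n; here n = 12. So A = C_12 = 208012.
Stack-sortable permutations are exactly the 231-avoiding ones, counted by C_n; here n = 13. So B = C_13 = 742900.
Rooted binary trees with 12 nodes (each child slot possibly empty) number C_12. So D = C_12 = 208012.
A + B − D = 208012 + 742900 − 208012 = 742900.

742900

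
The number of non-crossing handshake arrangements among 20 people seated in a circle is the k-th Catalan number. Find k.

With 20 = 2·10 people, non-crossing handshake pairings are non-crossing perfect matchings on a circle, counted by C_10.

10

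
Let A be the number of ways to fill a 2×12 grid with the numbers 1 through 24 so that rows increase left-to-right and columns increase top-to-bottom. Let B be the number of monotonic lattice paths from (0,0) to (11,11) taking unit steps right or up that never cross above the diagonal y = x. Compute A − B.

Standard Young tableaux of shape 2×n are counted by C_n; here n = 12. So A = C_12 = 208012.
Sub-diagonal monotone paths from (0,0) to (11,11) biject with Dyck paths of semilength 11, giving C_11. So B = C_11 = 58786.
A − B = 208012 − 58786 = 149226.

149226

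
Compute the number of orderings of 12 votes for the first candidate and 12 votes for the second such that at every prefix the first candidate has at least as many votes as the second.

Ballot sequences with n votes each where one side never trails are Dyck words, counted by C_n; here n = 12.
C_12 = C(24,12)/13 = 2704156/13 = 208012.

208012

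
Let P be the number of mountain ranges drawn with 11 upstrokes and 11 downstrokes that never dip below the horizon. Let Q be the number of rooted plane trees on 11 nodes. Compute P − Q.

41990

A Dyck path with 11 up-steps and 11 down-steps has semilength 11, so there are C_11 of them. So P = C_11 = 58786.
Rooted ordered (plane) trees on m nodes have m−1 edges and are counted by C_{m−1}; m = 11 gives C_10. So Q = C_10 = 16796.
P − Q = 58786 − 16796 = 41990.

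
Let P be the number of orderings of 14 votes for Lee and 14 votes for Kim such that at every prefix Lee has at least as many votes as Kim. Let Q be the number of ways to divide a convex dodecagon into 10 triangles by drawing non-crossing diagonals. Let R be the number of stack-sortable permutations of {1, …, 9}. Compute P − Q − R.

2652782

Reading a vote for the leader as '(' and for the other as ')' turns such a sequence into a balanced string of 14 pairs, so the count is C_14. So P = C_14 = 2674440.
Triangulations of a convex m-gon are counted by C_{m−2}; with m = 12 this is C_10. So Q = C_10 = 16796.
Stack-sortable permutations are exactly the 231-avoiding ones, counted by C_n; here n = 9. So R = C_9 = 4862.
P − Q − R = 2674440 − 16796 − 4862 = 2652782.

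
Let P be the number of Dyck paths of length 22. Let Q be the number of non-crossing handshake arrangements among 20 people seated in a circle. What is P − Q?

A Dyck path with 11 up-steps and 11 down-steps has semilength 11, so there are C_11 of them. So P = C_11 = 58786.
With 20 = 2·10 people, non-crossing handshake pairings are non-crossing perfect matchings on a circle, counted by C_10. So Q = C_10 = 16796.
P − Q = 58786 − 16796 = 41990.

41990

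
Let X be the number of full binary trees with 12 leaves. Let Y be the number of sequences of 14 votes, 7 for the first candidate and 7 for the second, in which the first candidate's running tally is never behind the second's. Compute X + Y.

59215

Full binary trees with 12 leaves have 12−1 = 11 internal nodes, so there are C_11 of them. So X = C_11 = 58786.
Reading a vote for the leader as '(' and for the other as ')' turns such a sequence into a balanced string of 7 pairs, so the count is C_7. So Y = C_7 = 429.
X + Y = 58786 + 429 = 59215.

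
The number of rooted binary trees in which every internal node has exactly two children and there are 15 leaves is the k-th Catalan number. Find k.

Full binary trees with 15 leaves have 15−1 = 14 internal nodes, so there are C_14 of them.

14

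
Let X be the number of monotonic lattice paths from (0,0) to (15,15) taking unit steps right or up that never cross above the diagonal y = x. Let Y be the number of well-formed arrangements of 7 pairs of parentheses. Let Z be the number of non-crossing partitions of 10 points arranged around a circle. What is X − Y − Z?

9677620

Monotone paths in an n×n grid that stay weakly below the diagonal are counted by C_n; here n = 15. So X = C_15 = 9694845.
A balanced arrangement of 7 bracket pairs is a Dyck word of semilength 7, so the count is C_7. So Y = C_7 = 429.
Non-crossing partitions of an n-element set are counted by C_n; here n = 10. So Z = C_10 = 16796.
X − Y − Z = 9694845 − 429 − 16796 = 9677620.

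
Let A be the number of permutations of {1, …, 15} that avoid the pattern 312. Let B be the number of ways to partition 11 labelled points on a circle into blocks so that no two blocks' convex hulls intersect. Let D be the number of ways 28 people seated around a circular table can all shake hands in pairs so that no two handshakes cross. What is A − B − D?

Permutations of [n] avoiding any single length-3 pattern are counted by C_n; here n = 15. So A = C_15 = 9694845.
The non-crossing partitions of [11] form a lattice of size C_11. So B = C_11 = 58786.
With 28 = 2·14 people, non-crossing handshake pairings are non-crossing perfect matchings on a circle, counted by C_14. So D = C_14 = 2674440.
A − B − D = 9694845 − 58786 − 2674440 = 6961619.

6961619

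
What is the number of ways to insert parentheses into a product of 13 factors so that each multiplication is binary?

208012

Ways to associate a product of 13 factors correspond to binary trees on 13 leaves, so the count is C_12.
C_12 = 208012.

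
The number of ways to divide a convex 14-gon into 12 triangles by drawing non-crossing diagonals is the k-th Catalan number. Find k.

12

A convex 14-gon is triangulated into 12 triangles, and the number of such triangulations is the Catalan number C_{14−2} = C_12.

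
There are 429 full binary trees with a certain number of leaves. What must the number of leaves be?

Full binary trees with L leaves are counted by C_{L−1}; 429 = C_7.
So the index is 7, and the number of leaves is 7 + 1 = 8.

8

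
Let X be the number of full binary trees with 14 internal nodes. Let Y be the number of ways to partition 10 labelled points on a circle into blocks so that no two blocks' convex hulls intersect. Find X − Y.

The number of full binary trees on 14 internal nodes is the Catalan number C_14. So X = C_14 = 2674440.
Non-crossing partitions of an n-element set are counted by C_n; here n = 10. So Y = C_10 = 16796.
X − Y = 2674440 − 16796 = 2657644.

2657644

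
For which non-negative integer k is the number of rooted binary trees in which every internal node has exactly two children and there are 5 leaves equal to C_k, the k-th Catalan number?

Full binary trees with 5 leaves have 5−1 = 4 internal nodes, so there are C_4 of them.

4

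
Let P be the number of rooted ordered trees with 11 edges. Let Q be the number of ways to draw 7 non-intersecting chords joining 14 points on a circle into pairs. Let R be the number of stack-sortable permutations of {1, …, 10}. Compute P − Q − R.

Rooted ordered trees with n edges are counted by C_n; here n = 11. So P = C_11 = 58786.
Non-crossing perfect matchings of 2n points on a circle are counted by C_n; with 14 points, n = 7. So Q = C_7 = 429.
By Knuth's characterisation, the stack-sortable permutations of length 10 are the 231-avoiders, numbering C_10. So R = C_10 = 16796.
P − Q − R = 58786 − 429 − 16796 = 41561.

41561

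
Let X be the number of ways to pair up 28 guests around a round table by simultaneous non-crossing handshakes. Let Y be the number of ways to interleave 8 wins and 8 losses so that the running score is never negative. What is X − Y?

2673010

Non-crossing handshake pairings of 2n people are counted by C_n; 28 people gives n = 14. So X = C_14 = 2674440.
Reading a vote for the leader as '(' and for the other as ')' turns such a sequence into a balanced string of 8 pairs, so the count is C_8. So Y = C_8 = 1430.
X − Y = 2674440 − 1430 = 2673010.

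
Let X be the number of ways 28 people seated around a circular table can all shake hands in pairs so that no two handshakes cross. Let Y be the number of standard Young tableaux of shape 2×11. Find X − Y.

2615654

Non-crossing handshake pairings of 2n people are counted by C_n; 28 people gives n = 14. So X = C_14 = 2674440.
Standard Young tableaux of shape 2×n are counted by C_n; here n = 11. So Y = C_11 = 58786.
X − Y = 2674440 − 58786 = 2615654.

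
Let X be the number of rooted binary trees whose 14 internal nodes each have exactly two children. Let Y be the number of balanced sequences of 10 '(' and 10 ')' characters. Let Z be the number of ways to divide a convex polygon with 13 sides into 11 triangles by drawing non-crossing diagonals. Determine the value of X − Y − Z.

2598858

Full binary trees with n internal nodes are counted by C_n; here n = 14. So X = C_14 = 2674440.
A balanced arrangement of 10 bracket pairs is a Dyck word of semilength 10, so the count is C_10. So Y = C_10 = 16796.
The number of triangulations of a 13-gon is the Catalan number C_11 (index = sides − 2). So Z = C_11 = 58786.
X − Y − Z = 2674440 − 16796 − 58786 = 2598858.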